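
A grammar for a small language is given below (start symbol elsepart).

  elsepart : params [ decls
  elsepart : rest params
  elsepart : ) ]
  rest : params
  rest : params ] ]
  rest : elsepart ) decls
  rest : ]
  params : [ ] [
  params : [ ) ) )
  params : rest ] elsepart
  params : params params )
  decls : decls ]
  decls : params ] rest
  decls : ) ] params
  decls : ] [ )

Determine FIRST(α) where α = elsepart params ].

Add FIRST(elsepart) = { ), [, ] }; elsepart is not nullable, stop.

{ ), [, ] }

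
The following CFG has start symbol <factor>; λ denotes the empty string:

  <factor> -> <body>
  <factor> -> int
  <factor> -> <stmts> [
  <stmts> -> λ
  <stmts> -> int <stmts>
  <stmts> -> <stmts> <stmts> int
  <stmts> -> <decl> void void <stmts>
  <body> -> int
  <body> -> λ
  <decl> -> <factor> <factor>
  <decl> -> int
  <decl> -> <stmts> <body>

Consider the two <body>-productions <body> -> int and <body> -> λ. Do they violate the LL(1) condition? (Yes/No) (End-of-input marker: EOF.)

Yes

FIRST(int) = { int } and FIRST(λ) = { λ }.
The second alternative is nullable and FOLLOW(<body>) = { EOF, [, int, void } shares int with FIRST of the first — conflict.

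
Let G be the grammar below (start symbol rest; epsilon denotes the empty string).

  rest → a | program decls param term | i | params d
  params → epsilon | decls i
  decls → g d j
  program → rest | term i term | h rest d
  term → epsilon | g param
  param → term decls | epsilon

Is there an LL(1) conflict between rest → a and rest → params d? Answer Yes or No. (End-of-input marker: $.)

No

FIRST(a) = { a } and FIRST(params d) = { d, g }.
The FIRST sets are disjoint and neither alternative is nullable — no conflict.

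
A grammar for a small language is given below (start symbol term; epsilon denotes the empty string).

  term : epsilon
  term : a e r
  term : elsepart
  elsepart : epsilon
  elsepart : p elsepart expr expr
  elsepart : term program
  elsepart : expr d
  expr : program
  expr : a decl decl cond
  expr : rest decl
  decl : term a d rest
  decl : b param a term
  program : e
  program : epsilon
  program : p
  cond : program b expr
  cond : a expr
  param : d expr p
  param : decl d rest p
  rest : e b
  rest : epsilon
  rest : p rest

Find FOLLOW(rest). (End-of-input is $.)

In expr : rest decl: add FIRST(decl) = { a, b, d, e, p }.
In decl : term a d rest: rest is at the end, add FOLLOW(decl) = { $, a, b, d, e, p }.
In param : decl d rest p: add FIRST(p) = { p }.
In rest : p rest: rest is at the end, add FOLLOW(rest) = { $, a, b, d, e, p }.
Union: FOLLOW(rest) = { $, a, b, d, e, p }.

{ $, a, b, d, e, p }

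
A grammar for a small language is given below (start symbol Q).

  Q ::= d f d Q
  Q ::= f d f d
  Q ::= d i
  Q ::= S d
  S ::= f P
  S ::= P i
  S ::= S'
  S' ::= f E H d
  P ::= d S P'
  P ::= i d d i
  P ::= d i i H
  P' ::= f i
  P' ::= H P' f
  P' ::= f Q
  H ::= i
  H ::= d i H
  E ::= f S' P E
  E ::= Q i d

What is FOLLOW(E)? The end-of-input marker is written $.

{ d, i }

In S' ::= f E H d: add FIRST(H d) = { d, i }.
In E ::= f S' P E: E is at the end, add FOLLOW(E) = { d, i }.
Union: FOLLOW(E) = { d, i }.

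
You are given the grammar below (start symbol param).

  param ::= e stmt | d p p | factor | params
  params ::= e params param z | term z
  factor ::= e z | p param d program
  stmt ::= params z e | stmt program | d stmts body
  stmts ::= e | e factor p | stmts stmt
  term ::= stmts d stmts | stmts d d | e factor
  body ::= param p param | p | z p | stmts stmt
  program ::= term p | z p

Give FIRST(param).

{ d, e, p }

param ::= e stmt contributes {e}.
param ::= d p p contributes {d}.
From param ::= factor: add FIRST(factor) = { e, p }.
From param ::= params: add FIRST(params) = { e }.
Union: FIRST(param) = { d, e, p }.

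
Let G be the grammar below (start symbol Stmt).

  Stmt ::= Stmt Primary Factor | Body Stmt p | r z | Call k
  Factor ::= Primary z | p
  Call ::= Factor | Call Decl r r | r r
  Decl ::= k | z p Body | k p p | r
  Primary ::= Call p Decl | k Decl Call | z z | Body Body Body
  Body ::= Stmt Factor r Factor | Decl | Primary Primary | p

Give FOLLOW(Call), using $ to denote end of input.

In Stmt ::= Call k: add FIRST(k) = { k }.
In Call ::= Call Decl r r: add FIRST(Decl r r) = { k, r, z }.
In Primary ::= Call p Decl: add FIRST(p Decl) = { p }.
In Primary ::= k Decl Call: Call is at the end, add FOLLOW(Primary) = { k, p, r, z }.
Union: FOLLOW(Call) = { k, p, r, z }.

{ k, p, r, z }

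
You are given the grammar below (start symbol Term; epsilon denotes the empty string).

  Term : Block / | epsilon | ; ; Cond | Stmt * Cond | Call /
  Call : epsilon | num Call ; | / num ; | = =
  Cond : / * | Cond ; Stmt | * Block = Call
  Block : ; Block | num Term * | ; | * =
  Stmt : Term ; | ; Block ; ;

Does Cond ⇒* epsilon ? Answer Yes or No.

Nullable nonterminals: Call, Term.
No production of Cond has an RHS whose symbols are all nullable, so Cond is not nullable.

No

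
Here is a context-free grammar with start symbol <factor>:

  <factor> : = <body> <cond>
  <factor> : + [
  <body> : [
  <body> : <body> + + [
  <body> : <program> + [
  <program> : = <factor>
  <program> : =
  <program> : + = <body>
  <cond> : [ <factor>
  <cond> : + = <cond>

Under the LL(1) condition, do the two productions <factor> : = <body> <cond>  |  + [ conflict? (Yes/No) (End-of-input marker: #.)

FIRST(= <body> <cond>) = { = } and FIRST(+ [) = { + }.
The FIRST sets are disjoint and neither alternative is nullable — no conflict.

No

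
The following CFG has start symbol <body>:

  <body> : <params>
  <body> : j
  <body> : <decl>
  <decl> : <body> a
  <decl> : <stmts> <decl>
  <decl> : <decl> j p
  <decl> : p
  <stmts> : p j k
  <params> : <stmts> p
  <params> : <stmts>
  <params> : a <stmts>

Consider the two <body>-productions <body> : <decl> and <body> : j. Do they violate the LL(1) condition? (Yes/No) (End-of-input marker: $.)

Yes

FIRST(<decl>) = { a, j, p } and FIRST(j) = { j }.
Both contain j, so the two alternatives are not disjoint — LL(1) conflict.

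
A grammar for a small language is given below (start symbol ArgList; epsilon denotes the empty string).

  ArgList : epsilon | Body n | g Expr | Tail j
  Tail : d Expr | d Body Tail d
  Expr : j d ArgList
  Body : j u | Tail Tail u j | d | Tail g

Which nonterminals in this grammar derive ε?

{ ArgList }

Directly nullable (have an epsilon-production): ArgList.
No other nonterminal has a production whose RHS symbols are all nullable.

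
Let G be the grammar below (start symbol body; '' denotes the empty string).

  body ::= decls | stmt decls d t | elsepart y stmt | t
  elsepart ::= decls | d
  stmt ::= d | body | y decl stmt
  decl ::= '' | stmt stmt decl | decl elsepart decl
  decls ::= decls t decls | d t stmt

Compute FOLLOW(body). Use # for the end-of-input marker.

body is the start symbol, so # ∈ FOLLOW(body).
In stmt ::= body: body is at the end, add FOLLOW(stmt) = { #, d, t, y }.
Union: FOLLOW(body) = { #, d, t, y }.

{ #, d, t, y }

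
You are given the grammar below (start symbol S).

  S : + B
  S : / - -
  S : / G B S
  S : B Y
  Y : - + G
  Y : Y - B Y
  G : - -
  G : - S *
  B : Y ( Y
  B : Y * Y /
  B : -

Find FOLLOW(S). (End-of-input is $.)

{ $, * }

S is the start symbol, so $ ∈ FOLLOW(S).
In S : / G B S: S is at the end, add FOLLOW(S) = { $, * }.
In G : - S *: add FIRST(*) = { * }.
Union: FOLLOW(S) = { $, * }.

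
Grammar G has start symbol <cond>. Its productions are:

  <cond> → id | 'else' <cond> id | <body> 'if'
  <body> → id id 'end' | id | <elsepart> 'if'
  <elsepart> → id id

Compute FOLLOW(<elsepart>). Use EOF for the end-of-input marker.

{ 'if' }

In <body> → <elsepart> 'if': add FIRST('if') = { 'if' }.
Union: FOLLOW(<elsepart>) = { 'if' }.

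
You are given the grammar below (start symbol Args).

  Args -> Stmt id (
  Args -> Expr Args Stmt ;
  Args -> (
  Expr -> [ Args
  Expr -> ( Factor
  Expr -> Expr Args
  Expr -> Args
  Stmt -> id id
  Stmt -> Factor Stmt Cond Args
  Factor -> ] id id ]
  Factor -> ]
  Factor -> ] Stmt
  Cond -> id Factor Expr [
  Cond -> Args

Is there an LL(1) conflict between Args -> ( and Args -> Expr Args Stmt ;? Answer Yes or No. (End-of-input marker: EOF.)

FIRST(() = { ( } and FIRST(Expr Args Stmt ;) = { (, [, ], id }.
Both contain (, so the two alternatives are not disjoint — LL(1) conflict.

Yes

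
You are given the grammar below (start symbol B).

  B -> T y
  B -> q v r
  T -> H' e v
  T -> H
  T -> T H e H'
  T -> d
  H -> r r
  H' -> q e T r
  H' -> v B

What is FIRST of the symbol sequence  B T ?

{ d, q, r, v }

Add FIRST(B) = { d, q, r, v }; B is not nullable, stop.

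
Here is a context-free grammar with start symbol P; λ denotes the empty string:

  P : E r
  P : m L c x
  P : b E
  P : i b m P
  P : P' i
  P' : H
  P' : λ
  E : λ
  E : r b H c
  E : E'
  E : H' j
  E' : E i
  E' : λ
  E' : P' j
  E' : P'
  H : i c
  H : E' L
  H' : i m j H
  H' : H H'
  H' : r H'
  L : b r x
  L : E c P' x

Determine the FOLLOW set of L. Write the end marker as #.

{ #, b, c, i, j, r, x }

In P : m L c x: add FIRST(c x) = { c }.
In H : E' L: L is at the end, add FOLLOW(H) = { #, b, c, i, j, r, x }.
Union: FOLLOW(L) = { #, b, c, i, j, r, x }.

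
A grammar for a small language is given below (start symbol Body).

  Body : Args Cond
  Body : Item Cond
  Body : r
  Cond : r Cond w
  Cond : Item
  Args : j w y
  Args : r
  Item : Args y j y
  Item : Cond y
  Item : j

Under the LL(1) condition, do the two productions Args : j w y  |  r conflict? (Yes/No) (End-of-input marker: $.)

FIRST(j w y) = { j } and FIRST(r) = { r }.
The FIRST sets are disjoint and neither alternative is nullable — no conflict.

No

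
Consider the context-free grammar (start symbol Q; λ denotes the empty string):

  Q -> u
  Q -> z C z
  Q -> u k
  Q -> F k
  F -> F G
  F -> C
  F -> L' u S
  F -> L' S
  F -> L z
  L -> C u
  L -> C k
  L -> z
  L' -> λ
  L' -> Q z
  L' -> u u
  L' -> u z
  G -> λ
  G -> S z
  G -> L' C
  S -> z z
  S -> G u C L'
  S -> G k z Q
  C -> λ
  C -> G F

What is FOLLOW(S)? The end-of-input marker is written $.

In F -> L' u S: S is at the end, add FOLLOW(F) = { k, u, z }.
In F -> L' S: S is at the end, add FOLLOW(F) = { k, u, z }.
In G -> S z: add FIRST(z) = { z }.
Union: FOLLOW(S) = { k, u, z }.

{ k, u, z }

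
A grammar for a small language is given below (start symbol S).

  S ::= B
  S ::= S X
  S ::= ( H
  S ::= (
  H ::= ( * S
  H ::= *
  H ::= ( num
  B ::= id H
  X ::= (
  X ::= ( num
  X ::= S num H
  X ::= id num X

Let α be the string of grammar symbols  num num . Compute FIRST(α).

{ num }

num is a terminal; add {num} and stop.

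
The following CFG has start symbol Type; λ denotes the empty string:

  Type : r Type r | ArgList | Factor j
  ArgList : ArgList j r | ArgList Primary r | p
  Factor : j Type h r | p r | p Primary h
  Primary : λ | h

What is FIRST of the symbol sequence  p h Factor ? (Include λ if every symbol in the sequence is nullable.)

p is a terminal; add {p} and stop.

{ p }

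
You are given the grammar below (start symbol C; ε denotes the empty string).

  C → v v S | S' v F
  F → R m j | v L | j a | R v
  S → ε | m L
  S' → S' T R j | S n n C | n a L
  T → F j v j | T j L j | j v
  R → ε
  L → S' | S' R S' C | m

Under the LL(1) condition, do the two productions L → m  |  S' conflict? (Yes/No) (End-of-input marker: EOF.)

FIRST(m) = { m } and FIRST(S') = { m, n }.
Both contain m, so the two alternatives are not disjoint — LL(1) conflict.

Yes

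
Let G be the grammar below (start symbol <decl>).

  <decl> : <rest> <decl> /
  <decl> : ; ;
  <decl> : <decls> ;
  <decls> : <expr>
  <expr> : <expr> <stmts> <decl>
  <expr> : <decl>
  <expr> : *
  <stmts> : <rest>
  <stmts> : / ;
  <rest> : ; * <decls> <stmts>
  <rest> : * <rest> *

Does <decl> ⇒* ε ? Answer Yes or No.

No nonterminal in this grammar is nullable.
No production of <decl> has an RHS whose symbols are all nullable, so <decl> is not nullable.

No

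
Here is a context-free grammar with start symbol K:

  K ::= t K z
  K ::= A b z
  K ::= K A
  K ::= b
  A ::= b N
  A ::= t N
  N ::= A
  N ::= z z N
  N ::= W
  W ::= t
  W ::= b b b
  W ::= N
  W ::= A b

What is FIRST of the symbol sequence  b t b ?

{ b }

b is a terminal; add {b} and stop.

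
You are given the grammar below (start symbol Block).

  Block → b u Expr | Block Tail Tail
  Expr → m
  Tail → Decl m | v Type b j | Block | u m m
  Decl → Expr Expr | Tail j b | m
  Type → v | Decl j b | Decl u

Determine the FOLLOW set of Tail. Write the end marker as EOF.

In Block → Block Tail Tail: add FIRST(Tail) = { b, m, u, v }.
In Block → Block Tail Tail: Tail is at the end, add FOLLOW(Block) = { EOF, b, j, m, u, v }.
In Decl → Tail j b: add FIRST(j b) = { j }.
Union: FOLLOW(Tail) = { EOF, b, j, m, u, v }.

{ EOF, b, j, m, u, v }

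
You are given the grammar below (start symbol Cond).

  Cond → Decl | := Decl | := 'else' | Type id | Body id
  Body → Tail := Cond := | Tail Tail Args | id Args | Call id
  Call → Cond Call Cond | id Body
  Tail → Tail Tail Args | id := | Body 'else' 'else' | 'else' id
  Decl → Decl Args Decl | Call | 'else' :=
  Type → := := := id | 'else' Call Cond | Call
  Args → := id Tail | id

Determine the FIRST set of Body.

From Body → Tail := Cond :=: add FIRST(Tail) = { 'else', :=, id }.
From Body → Tail Tail Args: add FIRST(Tail) = { 'else', :=, id }.
Body → id Args contributes {id}.
From Body → Call id: add FIRST(Call) = { 'else', :=, id }.
Union: FIRST(Body) = { 'else', :=, id }.

{ 'else', :=, id }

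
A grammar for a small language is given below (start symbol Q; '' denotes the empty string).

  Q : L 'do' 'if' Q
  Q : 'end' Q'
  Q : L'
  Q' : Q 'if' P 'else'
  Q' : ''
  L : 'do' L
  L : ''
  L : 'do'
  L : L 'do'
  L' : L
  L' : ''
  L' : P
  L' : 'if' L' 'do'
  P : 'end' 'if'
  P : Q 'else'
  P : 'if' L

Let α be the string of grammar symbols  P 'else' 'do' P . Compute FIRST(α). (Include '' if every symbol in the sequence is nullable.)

{ 'do', 'else', 'end', 'if' }

Add FIRST(P) = { 'do', 'else', 'end', 'if' }; P is not nullable, stop.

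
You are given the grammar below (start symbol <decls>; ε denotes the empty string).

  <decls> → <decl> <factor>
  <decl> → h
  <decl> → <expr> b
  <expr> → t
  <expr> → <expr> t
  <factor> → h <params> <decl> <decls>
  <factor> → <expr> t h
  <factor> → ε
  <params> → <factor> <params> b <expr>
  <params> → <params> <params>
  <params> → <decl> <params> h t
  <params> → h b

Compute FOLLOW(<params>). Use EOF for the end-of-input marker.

{ b, h, t }

In <factor> → h <params> <decl> <decls>: add FIRST(<decl> <decls>) = { h, t }.
In <params> → <factor> <params> b <expr>: add FIRST(b <expr>) = { b }.
In <params> → <params> <params>: add FIRST(<params>) = { h, t }.
In <params> → <params> <params>: <params> is at the end, add FOLLOW(<params>) = { b, h, t }.
In <params> → <decl> <params> h t: add FIRST(h t) = { h }.
Union: FOLLOW(<params>) = { b, h, t }.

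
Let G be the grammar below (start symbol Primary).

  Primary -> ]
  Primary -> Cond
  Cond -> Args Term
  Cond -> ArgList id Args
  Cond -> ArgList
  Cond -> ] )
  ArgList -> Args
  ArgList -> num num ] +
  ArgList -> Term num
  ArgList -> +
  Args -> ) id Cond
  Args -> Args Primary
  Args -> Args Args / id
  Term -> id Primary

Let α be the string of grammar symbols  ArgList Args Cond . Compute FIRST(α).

Add FIRST(ArgList) = { ), +, id, num }; ArgList is not nullable, stop.

{ ), +, id, num }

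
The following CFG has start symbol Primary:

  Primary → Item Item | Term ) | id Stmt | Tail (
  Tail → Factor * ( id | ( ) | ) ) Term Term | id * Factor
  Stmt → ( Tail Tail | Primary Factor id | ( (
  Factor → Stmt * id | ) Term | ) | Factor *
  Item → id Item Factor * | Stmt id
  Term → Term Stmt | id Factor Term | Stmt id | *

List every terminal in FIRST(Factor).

{ (, ), *, id }

From Factor → Stmt * id: add FIRST(Stmt) = { (, ), *, id }.
Factor → ) Term contributes {)}.
Factor → ) contributes {)}.
From Factor → Factor *: add FIRST(Factor) = { (, ), *, id }.
Union: FIRST(Factor) = { (, ), *, id }.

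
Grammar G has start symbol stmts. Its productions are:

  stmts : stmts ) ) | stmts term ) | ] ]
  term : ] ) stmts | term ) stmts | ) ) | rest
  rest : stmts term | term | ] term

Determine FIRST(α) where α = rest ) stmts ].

Add FIRST(rest) = { ), ] }; rest is not nullable, stop.

{ ), ] }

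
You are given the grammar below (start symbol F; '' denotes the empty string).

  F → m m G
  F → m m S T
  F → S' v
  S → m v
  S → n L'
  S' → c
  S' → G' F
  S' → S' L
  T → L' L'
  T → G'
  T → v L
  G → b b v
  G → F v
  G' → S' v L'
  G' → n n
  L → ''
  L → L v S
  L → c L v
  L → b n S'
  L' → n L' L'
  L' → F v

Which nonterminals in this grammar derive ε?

{ L }

Directly nullable (have an ''-production): L.
No other nonterminal has a production whose RHS symbols are all nullable.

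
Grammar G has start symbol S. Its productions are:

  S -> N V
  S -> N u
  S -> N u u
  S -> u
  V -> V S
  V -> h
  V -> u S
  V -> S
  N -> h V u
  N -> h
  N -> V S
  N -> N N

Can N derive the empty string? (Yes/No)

No

No nonterminal in this grammar is nullable.
No production of N has an RHS whose symbols are all nullable, so N is not nullable.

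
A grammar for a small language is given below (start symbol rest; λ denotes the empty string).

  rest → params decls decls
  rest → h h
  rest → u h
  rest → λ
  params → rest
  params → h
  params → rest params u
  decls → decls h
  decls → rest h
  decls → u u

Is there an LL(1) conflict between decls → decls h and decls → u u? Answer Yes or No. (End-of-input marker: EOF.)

FIRST(decls h) = { h, u } and FIRST(u u) = { u }.
Both contain u, so the two alternatives are not disjoint — LL(1) conflict.

Yes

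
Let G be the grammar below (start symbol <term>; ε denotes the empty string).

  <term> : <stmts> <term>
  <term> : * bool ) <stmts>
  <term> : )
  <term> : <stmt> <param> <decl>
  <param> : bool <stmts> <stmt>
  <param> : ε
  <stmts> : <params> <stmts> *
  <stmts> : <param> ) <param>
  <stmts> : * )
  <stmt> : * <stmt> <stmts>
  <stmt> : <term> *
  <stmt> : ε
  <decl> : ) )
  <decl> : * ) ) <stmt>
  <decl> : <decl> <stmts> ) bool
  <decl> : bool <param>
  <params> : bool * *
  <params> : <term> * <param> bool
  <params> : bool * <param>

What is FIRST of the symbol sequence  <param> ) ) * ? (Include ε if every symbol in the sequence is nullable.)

{ ), bool }

Add FIRST(<param>)\{ε} = { bool }; <param> is nullable, continue.
) is a terminal; add {)} and stop.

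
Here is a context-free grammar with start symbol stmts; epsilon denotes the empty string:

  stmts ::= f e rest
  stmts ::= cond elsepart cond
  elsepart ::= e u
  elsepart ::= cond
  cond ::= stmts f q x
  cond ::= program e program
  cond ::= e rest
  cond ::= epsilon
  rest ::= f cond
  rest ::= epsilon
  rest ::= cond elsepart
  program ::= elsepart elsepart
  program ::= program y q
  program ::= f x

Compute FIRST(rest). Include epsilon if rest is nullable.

{ e, f, y, epsilon }

rest ::= f cond contributes {f}.
rest ::= epsilon contributes epsilon.
From rest ::= cond elsepart: cond, elsepart nullable, take FIRST(cond) ∪ FIRST(elsepart) = { e, f, y }; also epsilon since the whole RHS is nullable.
Union: FIRST(rest) = { e, f, y, epsilon }.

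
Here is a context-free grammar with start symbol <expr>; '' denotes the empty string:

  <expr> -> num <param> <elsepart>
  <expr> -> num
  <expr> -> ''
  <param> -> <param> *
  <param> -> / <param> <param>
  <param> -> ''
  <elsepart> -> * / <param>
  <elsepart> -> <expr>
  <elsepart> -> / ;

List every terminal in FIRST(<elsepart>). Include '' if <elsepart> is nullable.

<elsepart> -> * / <param> contributes {*}.
From <elsepart> -> <expr>: add FIRST(<expr>) = { num, '' } (including '' since <expr> is nullable).
<elsepart> -> / ; contributes {/}.
Union: FIRST(<elsepart>) = { *, /, num, '' }.

{ *, /, num, '' }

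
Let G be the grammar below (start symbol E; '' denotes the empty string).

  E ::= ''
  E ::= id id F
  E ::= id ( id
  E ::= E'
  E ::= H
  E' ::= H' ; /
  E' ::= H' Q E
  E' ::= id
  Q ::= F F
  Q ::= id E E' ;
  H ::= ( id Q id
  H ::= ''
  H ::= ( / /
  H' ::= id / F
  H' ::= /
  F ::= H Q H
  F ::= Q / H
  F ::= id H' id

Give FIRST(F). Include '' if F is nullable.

{ (, id }

From F ::= H Q H: H nullable, take FIRST(H) ∪ FIRST(Q) = { (, id }.
From F ::= Q / H: add FIRST(Q) = { (, id }.
F ::= id H' id contributes {id}.
Union: FIRST(F) = { (, id }.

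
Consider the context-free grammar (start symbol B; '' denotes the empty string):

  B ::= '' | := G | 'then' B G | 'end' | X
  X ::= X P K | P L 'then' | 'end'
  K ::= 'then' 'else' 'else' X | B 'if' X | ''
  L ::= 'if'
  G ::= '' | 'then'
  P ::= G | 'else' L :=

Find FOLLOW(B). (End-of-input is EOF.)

B is the start symbol, so EOF ∈ FOLLOW(B).
In B ::= 'then' B G: add FIRST(G)\{''} = { 'then' }.
  Since G is nullable, also add FOLLOW(B) = { EOF, 'if', 'then' }.
In K ::= B 'if' X: add FIRST('if' X) = { 'if' }.
Union: FOLLOW(B) = { EOF, 'if', 'then' }.

{ EOF, 'if', 'then' }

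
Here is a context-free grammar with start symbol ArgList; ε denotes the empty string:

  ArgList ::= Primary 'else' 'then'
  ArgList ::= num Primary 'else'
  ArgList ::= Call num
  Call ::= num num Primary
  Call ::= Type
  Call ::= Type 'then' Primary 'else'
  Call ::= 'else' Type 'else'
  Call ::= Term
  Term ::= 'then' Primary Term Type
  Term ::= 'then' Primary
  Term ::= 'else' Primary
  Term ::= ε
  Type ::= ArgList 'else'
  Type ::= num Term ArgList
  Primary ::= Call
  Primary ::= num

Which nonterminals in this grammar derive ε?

Directly nullable (have an ε-production): Term.
Primary ::= Call with every symbol nullable, so Primary is nullable.
Call ::= Term with every symbol nullable, so Call is nullable.
No other nonterminal has a production whose RHS symbols are all nullable.

{ Call, Primary, Term }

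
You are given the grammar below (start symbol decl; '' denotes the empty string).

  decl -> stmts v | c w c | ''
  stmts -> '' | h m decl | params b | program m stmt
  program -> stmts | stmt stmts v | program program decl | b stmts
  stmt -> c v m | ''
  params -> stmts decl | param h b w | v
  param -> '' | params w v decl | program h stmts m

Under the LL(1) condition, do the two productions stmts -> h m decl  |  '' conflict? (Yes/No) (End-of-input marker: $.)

FIRST(h m decl) = { h } and FIRST('') = { '' }.
The second alternative is nullable and FOLLOW(stmts) = { b, c, h, m, v, w } shares h with FIRST of the first — conflict.

Yes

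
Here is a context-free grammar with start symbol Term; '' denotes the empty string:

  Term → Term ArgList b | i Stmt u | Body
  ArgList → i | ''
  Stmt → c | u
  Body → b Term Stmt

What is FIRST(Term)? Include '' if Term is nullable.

{ b, i }

From Term → Term ArgList b: add FIRST(Term) = { b, i }.
Term → i Stmt u contributes {i}.
From Term → Body: add FIRST(Body) = { b }.
Union: FIRST(Term) = { b, i }.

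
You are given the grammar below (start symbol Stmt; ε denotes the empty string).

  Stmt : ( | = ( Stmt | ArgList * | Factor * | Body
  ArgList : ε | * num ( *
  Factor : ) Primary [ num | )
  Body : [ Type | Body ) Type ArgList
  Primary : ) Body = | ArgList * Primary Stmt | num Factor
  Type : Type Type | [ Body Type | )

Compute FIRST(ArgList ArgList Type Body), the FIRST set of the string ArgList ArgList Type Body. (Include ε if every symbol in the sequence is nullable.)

{ ), *, [ }

Add FIRST(ArgList)\{ε} = { * }; ArgList is nullable, continue.
Add FIRST(ArgList)\{ε} = { * }; ArgList is nullable, continue.
Add FIRST(Type) = { ), [ }; Type is not nullable, stop.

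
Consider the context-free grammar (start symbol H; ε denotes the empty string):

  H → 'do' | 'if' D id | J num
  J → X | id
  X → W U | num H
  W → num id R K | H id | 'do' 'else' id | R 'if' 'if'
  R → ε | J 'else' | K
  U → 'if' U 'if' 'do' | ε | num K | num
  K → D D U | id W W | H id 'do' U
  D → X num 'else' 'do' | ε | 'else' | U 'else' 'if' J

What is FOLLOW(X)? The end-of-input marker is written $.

{ 'do', 'else', 'if', id, num }

In J → X: X is at the end, add FOLLOW(J) = { 'do', 'else', 'if', id, num }.
In D → X num 'else' 'do': add FIRST(num 'else' 'do') = { num }.
Union: FOLLOW(X) = { 'do', 'else', 'if', id, num }.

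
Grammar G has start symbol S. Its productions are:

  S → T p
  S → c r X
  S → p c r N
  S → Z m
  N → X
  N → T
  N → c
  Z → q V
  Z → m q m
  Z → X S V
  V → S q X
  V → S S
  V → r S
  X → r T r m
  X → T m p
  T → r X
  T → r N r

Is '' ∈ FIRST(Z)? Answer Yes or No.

No

No nonterminal in this grammar is nullable.
No production of Z has an RHS whose symbols are all nullable, so Z is not nullable.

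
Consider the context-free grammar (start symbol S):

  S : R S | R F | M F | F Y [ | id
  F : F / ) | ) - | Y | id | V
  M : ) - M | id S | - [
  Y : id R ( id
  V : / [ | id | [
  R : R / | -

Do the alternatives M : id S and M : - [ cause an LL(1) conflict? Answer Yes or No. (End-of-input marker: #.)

No

FIRST(id S) = { id } and FIRST(- [) = { - }.
The FIRST sets are disjoint and neither alternative is nullable — no conflict.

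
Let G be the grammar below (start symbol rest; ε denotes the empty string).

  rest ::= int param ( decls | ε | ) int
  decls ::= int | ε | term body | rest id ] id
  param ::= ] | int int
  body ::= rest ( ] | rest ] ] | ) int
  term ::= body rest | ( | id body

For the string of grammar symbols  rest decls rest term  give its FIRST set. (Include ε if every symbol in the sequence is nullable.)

Add FIRST(rest)\{ε} = { ), int }; rest is nullable, continue.
Add FIRST(decls)\{ε} = { (, ), ], id, int }; decls is nullable, continue.
Add FIRST(rest)\{ε} = { ), int }; rest is nullable, continue.
Add FIRST(term) = { (, ), ], id, int }; term is not nullable, stop.

{ (, ), ], id, int }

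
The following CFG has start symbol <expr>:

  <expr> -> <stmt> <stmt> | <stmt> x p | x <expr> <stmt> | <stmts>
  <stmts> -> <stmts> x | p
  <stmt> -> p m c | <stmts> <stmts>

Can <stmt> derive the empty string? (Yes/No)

No nonterminal in this grammar is nullable.
No production of <stmt> has an RHS whose symbols are all nullable, so <stmt> is not nullable.

No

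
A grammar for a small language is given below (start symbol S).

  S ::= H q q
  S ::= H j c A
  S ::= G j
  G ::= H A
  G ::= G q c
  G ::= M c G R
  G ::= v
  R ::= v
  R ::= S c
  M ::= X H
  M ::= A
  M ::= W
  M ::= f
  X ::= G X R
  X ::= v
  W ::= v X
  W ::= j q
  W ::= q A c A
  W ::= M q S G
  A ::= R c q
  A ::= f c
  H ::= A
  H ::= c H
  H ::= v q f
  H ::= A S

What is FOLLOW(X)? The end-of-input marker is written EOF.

{ c, f, j, q, v }

In M ::= X H: add FIRST(H) = { c, f, j, q, v }.
In X ::= G X R: add FIRST(R) = { c, f, j, q, v }.
In W ::= v X: X is at the end, add FOLLOW(W) = { c, q }.
Union: FOLLOW(X) = { c, f, j, q, v }.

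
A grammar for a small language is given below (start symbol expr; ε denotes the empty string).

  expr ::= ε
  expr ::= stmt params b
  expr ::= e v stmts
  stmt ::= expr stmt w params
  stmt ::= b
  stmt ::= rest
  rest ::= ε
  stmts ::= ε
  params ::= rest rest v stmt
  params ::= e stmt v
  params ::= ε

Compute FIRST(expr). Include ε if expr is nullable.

expr ::= ε contributes ε.
From expr ::= stmt params b: stmt, params nullable, take FIRST(stmt) ∪ FIRST(params) ∪ {b} = { b, e, v, w }.
expr ::= e v stmts contributes {e}.
Union: FIRST(expr) = { b, e, v, w, ε }.

{ b, e, v, w, ε }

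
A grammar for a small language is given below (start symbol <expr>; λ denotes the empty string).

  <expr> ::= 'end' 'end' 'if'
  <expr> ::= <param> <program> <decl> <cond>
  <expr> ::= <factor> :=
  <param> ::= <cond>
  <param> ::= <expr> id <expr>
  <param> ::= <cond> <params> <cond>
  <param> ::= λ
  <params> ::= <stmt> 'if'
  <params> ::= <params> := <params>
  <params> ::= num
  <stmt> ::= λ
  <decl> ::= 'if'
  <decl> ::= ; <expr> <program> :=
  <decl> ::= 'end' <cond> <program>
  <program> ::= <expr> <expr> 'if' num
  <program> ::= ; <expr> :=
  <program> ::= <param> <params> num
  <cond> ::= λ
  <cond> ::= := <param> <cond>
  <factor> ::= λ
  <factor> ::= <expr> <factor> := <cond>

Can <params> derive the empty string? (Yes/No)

No

Nullable nonterminals: <cond>, <factor>, <param>, <stmt>.
No production of <params> has an RHS whose symbols are all nullable, so <params> is not nullable.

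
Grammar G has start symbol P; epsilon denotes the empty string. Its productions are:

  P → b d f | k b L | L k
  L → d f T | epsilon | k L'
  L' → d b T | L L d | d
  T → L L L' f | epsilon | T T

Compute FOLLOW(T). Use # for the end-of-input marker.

{ #, d, f, k }

In L → d f T: T is at the end, add FOLLOW(L) = { #, d, k }.
In L' → d b T: T is at the end, add FOLLOW(L') = { #, d, f, k }.
In T → T T: add FIRST(T)\{epsilon} = { d, k }.
  Since T is nullable, also add FOLLOW(T) = { #, d, f, k }.
In T → T T: T is at the end, add FOLLOW(T) = { #, d, f, k }.
Union: FOLLOW(T) = { #, d, f, k }.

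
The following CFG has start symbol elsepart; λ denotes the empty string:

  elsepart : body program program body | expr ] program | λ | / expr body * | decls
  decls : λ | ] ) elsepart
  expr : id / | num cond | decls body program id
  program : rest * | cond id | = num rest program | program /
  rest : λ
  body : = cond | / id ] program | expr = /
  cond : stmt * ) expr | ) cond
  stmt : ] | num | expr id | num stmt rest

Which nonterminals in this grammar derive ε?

Directly nullable (have an λ-production): elsepart, decls, rest.
No other nonterminal has a production whose RHS symbols are all nullable.

{ decls, elsepart, rest }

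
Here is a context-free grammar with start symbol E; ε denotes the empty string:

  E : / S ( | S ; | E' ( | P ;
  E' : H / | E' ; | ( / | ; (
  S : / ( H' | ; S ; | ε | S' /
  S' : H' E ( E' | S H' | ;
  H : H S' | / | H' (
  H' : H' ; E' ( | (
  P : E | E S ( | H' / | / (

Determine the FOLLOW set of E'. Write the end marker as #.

{ (, /, ; }

In E : E' (: add FIRST(() = { ( }.
In E' : E' ;: add FIRST(;) = { ; }.
In S' : H' E ( E': E' is at the end, add FOLLOW(S') = { (, /, ; }.
In H' : H' ; E' (: add FIRST(() = { ( }.
Union: FOLLOW(E') = { (, /, ; }.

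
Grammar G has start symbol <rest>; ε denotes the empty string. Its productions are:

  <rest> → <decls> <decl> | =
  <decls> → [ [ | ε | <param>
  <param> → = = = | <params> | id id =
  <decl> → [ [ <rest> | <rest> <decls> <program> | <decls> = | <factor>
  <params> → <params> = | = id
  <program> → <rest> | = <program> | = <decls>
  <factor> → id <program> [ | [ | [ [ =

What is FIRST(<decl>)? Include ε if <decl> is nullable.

{ =, [, id }

<decl> → [ [ <rest> contributes {[}.
From <decl> → <rest> <decls> <program>: add FIRST(<rest>) = { =, [, id }.
From <decl> → <decls> =: <decls> nullable, take FIRST(<decls>) ∪ {=} = { =, [, id }.
From <decl> → <factor>: add FIRST(<factor>) = { [, id }.
Union: FIRST(<decl>) = { =, [, id }.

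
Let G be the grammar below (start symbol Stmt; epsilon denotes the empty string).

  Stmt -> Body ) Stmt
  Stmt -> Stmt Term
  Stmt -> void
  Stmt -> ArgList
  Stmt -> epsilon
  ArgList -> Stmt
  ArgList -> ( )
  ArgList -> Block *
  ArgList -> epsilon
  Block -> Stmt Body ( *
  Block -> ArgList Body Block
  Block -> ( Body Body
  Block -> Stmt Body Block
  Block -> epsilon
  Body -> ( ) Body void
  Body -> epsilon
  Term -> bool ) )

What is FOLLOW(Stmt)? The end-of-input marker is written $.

Stmt is the start symbol, so $ ∈ FOLLOW(Stmt).
In Stmt -> Body ) Stmt: Stmt is at the end, add FOLLOW(Stmt) = { $, (, ), *, bool, void }.
In Stmt -> Stmt Term: add FIRST(Term) = { bool }.
In ArgList -> Stmt: Stmt is at the end, add FOLLOW(ArgList) = { $, (, ), *, bool, void }.
In Block -> Stmt Body ( *: add FIRST(Body ( *) = { ( }.
In Block -> Stmt Body Block: add FIRST(Body Block)\{epsilon} = { (, ), *, bool, void }.
  Since Body Block is nullable, also add FOLLOW(Block) = { * }.
Union: FOLLOW(Stmt) = { $, (, ), *, bool, void }.

{ $, (, ), *, bool, void }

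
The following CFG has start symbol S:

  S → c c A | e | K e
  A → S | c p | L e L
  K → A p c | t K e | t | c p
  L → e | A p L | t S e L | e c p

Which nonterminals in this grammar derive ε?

{ } (none)

No nonterminal has an empty production or an RHS whose symbols are all nullable.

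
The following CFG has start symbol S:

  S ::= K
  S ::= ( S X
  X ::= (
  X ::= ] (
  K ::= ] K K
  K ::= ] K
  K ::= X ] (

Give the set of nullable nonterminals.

No nonterminal has an empty production or an RHS whose symbols are all nullable.

{ } (none)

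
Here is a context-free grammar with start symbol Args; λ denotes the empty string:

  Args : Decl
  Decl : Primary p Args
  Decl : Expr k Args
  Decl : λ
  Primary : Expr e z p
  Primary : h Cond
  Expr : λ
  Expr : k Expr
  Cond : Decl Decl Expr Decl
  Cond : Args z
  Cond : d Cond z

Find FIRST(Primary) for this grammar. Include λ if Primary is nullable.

From Primary : Expr e z p: Expr nullable, take FIRST(Expr) ∪ {e} = { e, k }.
Primary : h Cond contributes {h}.
Union: FIRST(Primary) = { e, h, k }.

{ e, h, k }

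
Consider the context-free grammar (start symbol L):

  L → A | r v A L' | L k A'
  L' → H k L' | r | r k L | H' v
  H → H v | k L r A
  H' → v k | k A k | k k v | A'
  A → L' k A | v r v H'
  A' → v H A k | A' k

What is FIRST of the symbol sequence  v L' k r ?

v is a terminal; add {v} and stop.

{ v }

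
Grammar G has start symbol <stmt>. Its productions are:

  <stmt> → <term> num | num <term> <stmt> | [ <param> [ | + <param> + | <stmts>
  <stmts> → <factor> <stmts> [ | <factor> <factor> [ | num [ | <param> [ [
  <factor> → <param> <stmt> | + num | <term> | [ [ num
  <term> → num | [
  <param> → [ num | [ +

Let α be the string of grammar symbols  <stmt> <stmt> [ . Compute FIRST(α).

Add FIRST(<stmt>) = { +, [, num }; <stmt> is not nullable, stop.

{ +, [, num }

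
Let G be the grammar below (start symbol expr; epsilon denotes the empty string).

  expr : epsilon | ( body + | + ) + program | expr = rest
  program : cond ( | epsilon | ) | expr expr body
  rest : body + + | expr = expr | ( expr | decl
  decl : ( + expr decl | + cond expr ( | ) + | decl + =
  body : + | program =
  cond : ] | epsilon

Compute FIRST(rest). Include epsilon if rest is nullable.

From rest : body + +: add FIRST(body) = { (, ), +, =, ] }.
From rest : expr = expr: expr nullable, take FIRST(expr) ∪ {=} = { (, +, = }.
rest : ( expr contributes {(}.
From rest : decl: add FIRST(decl) = { (, ), + }.
Union: FIRST(rest) = { (, ), +, =, ] }.

{ (, ), +, =, ] }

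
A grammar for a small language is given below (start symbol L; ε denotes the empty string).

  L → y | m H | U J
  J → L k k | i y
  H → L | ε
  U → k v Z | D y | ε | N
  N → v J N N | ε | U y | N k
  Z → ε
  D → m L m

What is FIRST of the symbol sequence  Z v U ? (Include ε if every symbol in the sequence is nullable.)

Add FIRST(Z)\{ε} = {  }; Z is nullable, continue.
v is a terminal; add {v} and stop.

{ v }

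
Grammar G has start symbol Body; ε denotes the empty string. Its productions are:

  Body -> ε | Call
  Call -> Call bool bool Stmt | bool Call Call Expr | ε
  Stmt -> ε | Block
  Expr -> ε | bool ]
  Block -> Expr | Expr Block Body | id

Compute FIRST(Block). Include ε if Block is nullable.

From Block -> Expr: add FIRST(Expr) = { bool, ε } (including ε since Expr is nullable).
From Block -> Expr Block Body: Expr, Block, Body nullable, take FIRST(Expr) ∪ FIRST(Block) ∪ FIRST(Body) = { bool, id }; also ε since the whole RHS is nullable.
Block -> id contributes {id}.
Union: FIRST(Block) = { bool, id, ε }.

{ bool, id, ε }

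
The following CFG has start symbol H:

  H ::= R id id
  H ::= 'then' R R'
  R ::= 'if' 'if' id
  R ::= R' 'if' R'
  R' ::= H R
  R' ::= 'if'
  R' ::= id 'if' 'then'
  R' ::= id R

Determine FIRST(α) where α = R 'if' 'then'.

{ 'if', 'then', id }

Add FIRST(R) = { 'if', 'then', id }; R is not nullable, stop.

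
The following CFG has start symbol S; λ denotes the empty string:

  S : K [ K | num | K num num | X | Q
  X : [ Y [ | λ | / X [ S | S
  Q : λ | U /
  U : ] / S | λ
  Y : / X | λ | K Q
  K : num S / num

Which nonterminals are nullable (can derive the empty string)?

Directly nullable (have an λ-production): X, Q, U, Y.
S : X with every symbol nullable, so S is nullable.
No other nonterminal has a production whose RHS symbols are all nullable.

{ Q, S, U, X, Y }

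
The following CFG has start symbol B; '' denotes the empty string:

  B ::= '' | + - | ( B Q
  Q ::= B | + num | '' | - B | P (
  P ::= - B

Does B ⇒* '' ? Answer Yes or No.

B has an ''-production, so B ⇒ ''.

Yes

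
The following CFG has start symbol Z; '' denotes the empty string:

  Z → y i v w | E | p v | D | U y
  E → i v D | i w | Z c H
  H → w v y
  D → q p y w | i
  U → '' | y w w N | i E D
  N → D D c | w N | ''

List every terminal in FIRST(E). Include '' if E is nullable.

{ i, p, q, y }

E → i v D contributes {i}.
E → i w contributes {i}.
From E → Z c H: add FIRST(Z) = { i, p, q, y }.
Union: FIRST(E) = { i, p, q, y }.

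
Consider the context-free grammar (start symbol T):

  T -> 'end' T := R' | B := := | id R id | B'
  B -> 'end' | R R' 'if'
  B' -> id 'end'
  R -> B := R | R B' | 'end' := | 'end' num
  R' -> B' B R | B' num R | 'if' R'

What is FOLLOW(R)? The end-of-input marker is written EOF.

In T -> id R id: add FIRST(id) = { id }.
In B -> R R' 'if': add FIRST(R' 'if') = { 'if', id }.
In R -> B := R: R is at the end, add FOLLOW(R) = { EOF, 'if', :=, id }.
In R -> R B': add FIRST(B') = { id }.
In R' -> B' B R: R is at the end, add FOLLOW(R') = { EOF, 'if', := }.
In R' -> B' num R: R is at the end, add FOLLOW(R') = { EOF, 'if', := }.
Union: FOLLOW(R) = { EOF, 'if', :=, id }.

{ EOF, 'if', :=, id }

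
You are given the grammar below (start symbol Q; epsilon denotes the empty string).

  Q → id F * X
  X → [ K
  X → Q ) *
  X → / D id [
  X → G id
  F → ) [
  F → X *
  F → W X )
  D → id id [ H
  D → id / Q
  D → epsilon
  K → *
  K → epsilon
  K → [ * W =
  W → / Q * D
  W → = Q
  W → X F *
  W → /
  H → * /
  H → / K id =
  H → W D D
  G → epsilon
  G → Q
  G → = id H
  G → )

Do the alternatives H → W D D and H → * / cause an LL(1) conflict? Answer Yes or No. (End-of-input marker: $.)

No

FIRST(W D D) = { ), /, =, [, id } and FIRST(* /) = { * }.
The FIRST sets are disjoint and neither alternative is nullable — no conflict.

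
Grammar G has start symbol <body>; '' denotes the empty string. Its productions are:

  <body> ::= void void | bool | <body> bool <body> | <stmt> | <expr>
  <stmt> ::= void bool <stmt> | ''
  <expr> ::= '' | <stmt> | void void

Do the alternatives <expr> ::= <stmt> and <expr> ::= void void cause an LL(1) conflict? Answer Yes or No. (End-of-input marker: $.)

Yes

FIRST(<stmt>) = { void, '' } and FIRST(void void) = { void }.
Both contain void, so the two alternatives are not disjoint — LL(1) conflict.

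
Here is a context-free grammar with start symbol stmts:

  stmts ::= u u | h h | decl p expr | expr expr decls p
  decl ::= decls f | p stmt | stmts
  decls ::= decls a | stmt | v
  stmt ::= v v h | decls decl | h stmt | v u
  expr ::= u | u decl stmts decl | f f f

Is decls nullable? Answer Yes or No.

No

No nonterminal in this grammar is nullable.
No production of decls has an RHS whose symbols are all nullable, so decls is not nullable.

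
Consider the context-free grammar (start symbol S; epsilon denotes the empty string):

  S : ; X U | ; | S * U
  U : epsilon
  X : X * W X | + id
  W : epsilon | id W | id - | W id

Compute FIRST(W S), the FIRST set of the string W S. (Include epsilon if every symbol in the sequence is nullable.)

Add FIRST(W)\{epsilon} = { id }; W is nullable, continue.
Add FIRST(S) = { ; }; S is not nullable, stop.

{ ;, id }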